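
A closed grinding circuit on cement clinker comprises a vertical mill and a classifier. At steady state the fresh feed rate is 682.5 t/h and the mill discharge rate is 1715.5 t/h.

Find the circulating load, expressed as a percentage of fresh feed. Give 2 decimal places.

CL = 151.36 %

Steady state: M = F + R.
R = M − F = 1715.5 − 682.5 = 1033.0 t/h
CL = 100·R/F = 100·1033.0/682.5 = 151.36 %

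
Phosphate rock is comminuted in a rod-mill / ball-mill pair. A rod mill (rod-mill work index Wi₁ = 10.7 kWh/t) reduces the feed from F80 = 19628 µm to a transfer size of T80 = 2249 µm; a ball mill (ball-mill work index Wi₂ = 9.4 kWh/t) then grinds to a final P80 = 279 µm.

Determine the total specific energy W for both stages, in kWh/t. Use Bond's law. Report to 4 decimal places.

W = 5.1380 kWh/t

W = 10 Wi (1/√P80 − 1/√F80)  [Bond]
Stage 1 (19628→2249 µm, Wi₁=10.7): W₁ = 10·10.7·(0.021087 − 0.007138) = 1.4925 kWh/t
Stage 2 (2249→279 µm, Wi₂=9.4): W₂ = 10·9.4·(0.059868 − 0.021087) = 3.6455 kWh/t
W = W₁ + W₂ = 1.4925 + 3.6455 = 5.1380 kWh/t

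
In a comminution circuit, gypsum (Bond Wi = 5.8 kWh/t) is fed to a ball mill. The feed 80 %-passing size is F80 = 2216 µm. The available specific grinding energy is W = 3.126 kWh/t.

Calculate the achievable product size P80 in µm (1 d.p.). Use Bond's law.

P80 = 177.1 µm

W = 10 Wi (P80^-0.5 − F80^-0.5)
⇒ 1/√P80 = W/(10·Wi) + 1/√F80
  = 3.1260/(10·5.8) + 1/√2216 = 0.053897 + 0.021243 = 0.075140
P80 = (1/0.075140)² = 13.3086² = 177.12 µm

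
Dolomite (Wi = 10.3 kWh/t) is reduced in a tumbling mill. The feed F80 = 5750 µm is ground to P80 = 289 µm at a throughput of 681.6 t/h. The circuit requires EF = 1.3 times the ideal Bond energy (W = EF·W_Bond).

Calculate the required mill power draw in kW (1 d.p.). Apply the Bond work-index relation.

P = 4165.0 kW

Bond:  W = 10 Wi (1/√P − 1/√F)
W = 10·10.3·(1/√289 − 1/√5750) = 10·10.3·(0.045636) = 4.7005 kWh/t
Corrected W = EF·W_Bond = 1.3·4.7005 = 6.1106 kWh/t
Mill draw = 6.1106 × 681.6 = 4165.0 kW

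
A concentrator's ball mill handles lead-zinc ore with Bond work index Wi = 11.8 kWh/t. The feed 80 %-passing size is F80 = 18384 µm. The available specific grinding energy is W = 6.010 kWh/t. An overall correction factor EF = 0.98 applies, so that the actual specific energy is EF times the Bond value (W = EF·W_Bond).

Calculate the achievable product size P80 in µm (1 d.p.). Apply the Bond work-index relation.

P80 = 283.9 µm

W = 10 Wi (P80^-0.5 − F80^-0.5)
W_Bond = W / EF = 6.010 / 0.98 = 6.1327 kWh/t
⇒ 1/√P80 = W_Bond/(10·Wi) + 1/√F80
  = 6.1327/(10·11.8) + 1/√18384 = 0.051972 + 0.007375 = 0.059347
P80 = (1/0.059347)² = 16.8501² = 283.92 µm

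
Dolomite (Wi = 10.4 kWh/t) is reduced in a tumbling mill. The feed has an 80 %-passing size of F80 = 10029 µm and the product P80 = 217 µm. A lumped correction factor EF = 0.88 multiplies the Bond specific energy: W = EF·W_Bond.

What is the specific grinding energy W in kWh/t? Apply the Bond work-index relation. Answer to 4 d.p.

W = 5.2989 kWh/t

W = 10 Wi (P80^-0.5 − F80^-0.5)
1/√217 = 0.067884;  1/√10029 = 0.009986
W = 10·10.4·(0.067884 − 0.009986) = 6.0215 kWh/t
Corrected W = EF·W_Bond = 0.88·6.0215 = 5.2989 kWh/t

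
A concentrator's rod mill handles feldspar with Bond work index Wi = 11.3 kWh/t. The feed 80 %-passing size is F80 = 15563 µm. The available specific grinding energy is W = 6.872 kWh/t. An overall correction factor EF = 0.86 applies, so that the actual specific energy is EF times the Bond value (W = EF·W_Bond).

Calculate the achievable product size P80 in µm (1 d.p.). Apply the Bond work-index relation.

W = 10 Wi / √P80 − 10 Wi / √F80
W_Bond = W / EF = 6.872 / 0.86 = 7.9907 kWh/t
P80^-0.5 = F80^-0.5 + W_Bond/(10 Wi)
  = 7.9907/(10·11.3) + 1/√15563 = 0.070714 + 0.008016 = 0.078730
P80 = (1/0.078730)² = 12.7016² = 161.33 µm

P80 = 161.3 µm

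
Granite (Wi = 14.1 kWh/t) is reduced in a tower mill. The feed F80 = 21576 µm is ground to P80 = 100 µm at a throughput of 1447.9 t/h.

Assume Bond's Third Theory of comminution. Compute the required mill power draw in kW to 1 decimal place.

P = 19025.5 kW

W = 10 Wi (1/√P80 − 1/√F80)  [Bond]
W = 10·14.1·(1/√100 − 1/√21576) = 10·14.1·(0.093192) = 13.1401 kWh/t
Mill draw = 13.1401 × 1447.9 = 19025.5 kW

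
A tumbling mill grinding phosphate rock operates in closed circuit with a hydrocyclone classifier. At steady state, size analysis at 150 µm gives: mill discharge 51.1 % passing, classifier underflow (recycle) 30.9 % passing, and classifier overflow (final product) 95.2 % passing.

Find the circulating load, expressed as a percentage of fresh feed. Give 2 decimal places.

CL = 218.32 %

Let r = R/F. Size balance at 150 µm:
r = (o − d)/(d − u)
r = (95.2 − 51.1)/(51.1 − 30.9) = 44.1/20.2 = 2.1832
CL = 100·r = 218.32 %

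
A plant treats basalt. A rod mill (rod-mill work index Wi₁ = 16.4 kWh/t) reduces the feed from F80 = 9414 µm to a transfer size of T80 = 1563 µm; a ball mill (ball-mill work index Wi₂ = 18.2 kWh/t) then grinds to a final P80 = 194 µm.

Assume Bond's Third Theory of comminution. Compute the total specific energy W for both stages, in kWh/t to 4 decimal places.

W = 10.9213 kWh/t

Bond:  W = 10 Wi (1/√P − 1/√F)
Stage 1 (9414→1563 µm, Wi₁=16.4): W₁ = 10·16.4·(0.025294 − 0.010307) = 2.4580 kWh/t
Stage 2 (1563→194 µm, Wi₂=18.2): W₂ = 10·18.2·(0.071796 − 0.025294) = 8.4633 kWh/t
W = W₁ + W₂ = 2.4580 + 8.4633 = 10.9213 kWh/t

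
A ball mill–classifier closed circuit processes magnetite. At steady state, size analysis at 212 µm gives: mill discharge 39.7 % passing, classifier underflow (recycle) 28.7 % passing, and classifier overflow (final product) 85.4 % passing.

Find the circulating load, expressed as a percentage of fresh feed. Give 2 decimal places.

Let r = R/F. Size balance at 212 µm:
d + r·d = r·u + o → r(d−u) = o−d
r = (85.4 − 39.7)/(39.7 − 28.7) = 45.7/11.0 = 4.1545
CL = 100·r = 415.45 %

CL = 415.45 %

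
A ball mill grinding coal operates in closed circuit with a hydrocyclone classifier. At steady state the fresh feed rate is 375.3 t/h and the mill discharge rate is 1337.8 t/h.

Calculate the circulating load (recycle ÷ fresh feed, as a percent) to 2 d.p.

Discharge = new feed + return, hence
R = M − F = 1337.8 − 375.3 = 962.5 t/h
CL = 100·R/F = 100·962.5/375.3 = 256.46 %

CL = 256.46 %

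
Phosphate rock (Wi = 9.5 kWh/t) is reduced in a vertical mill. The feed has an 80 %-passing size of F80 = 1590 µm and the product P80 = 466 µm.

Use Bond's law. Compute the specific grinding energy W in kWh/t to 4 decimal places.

W = 2.0183 kWh/t

W = 10·Wi·(P80^(-½) − F80^(-½))
1/√466 = 0.046324;  1/√1590 = 0.025078
W = 10·9.5·(0.046324 − 0.025078) = 2.0183 kWh/t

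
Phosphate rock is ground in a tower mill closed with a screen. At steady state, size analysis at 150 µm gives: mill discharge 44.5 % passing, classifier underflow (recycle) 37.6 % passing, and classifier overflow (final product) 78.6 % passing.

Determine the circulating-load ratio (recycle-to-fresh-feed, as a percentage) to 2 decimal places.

Let r = R/F. Size balance at 150 µm:
(1+r)·d = r·u + o ⇒ r = (o−d)/(d−u)
r = (78.6 − 44.5)/(44.5 − 37.6) = 34.1/6.9 = 4.9420
CL = 100·r = 494.20 %

CL = 494.20 %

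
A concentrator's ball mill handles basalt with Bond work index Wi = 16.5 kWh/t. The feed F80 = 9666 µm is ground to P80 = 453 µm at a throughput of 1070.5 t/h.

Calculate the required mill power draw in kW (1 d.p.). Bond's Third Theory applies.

P = 6502.3 kW

Bond: W = 10·Wi·(1/√P80 − 1/√F80)
W = 10·16.5·(1/√453 − 1/√9666) = 10·16.5·(0.036813) = 6.0741 kWh/t
Power = W × throughput = 6.0741 kWh/t × 1070.5 t/h = 6502.3 kW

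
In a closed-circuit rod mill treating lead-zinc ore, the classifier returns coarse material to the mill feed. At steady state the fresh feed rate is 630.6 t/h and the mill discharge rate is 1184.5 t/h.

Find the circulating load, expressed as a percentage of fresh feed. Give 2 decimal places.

Mill node: discharge = fresh + recycle.
R = M − F = 1184.5 − 630.6 = 553.9 t/h
CL = 100·R/F = 100·553.9/630.6 = 87.84 %

CL = 87.84 %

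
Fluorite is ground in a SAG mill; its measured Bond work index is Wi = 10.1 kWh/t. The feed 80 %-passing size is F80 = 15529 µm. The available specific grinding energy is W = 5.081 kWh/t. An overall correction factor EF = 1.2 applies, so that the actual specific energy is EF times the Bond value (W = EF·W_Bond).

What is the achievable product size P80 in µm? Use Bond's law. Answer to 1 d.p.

W = 10·Wi·[P80^(−½) − F80^(−½)]
W_Bond = W / EF = 5.081 / 1.2 = 4.2342 kWh/t
1/√P80 = 1/√F80 + W_Bond/(10·Wi)
  = 4.2342/(10·10.1) + 1/√15529 = 0.041922 + 0.008025 = 0.049947
P80 = (1/0.049947)² = 20.0212² = 400.85 µm

P80 = 400.8 µm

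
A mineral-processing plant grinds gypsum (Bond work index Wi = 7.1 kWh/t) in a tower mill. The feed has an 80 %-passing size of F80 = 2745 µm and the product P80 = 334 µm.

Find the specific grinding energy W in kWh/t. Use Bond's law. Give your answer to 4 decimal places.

W = 10·Wi·(P80^(-½) − F80^(-½))
1/√334 = 0.054718;  1/√2745 = 0.019087
W = 10·7.1·(0.054718 − 0.019087) = 2.5298 kWh/t

W = 2.5298 kWh/t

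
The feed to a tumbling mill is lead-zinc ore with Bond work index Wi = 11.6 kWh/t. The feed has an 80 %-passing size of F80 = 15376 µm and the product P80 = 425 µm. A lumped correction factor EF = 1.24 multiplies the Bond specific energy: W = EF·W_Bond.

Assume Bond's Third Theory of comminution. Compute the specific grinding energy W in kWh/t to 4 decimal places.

W = 5.8173 kWh/t

W_Bond = 10·Wi·(1/√P₈₀ − 1/√F₈₀)
1/√425 = 0.048507;  1/√15376 = 0.008065
W = 10·11.6·(0.048507 − 0.008065) = 4.6913 kWh/t
W_actual = 1.24 × 4.6913 = 5.8173 kWh/t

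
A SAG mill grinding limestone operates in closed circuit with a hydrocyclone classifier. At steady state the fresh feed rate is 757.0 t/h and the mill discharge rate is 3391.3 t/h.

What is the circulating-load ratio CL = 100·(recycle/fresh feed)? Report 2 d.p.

Discharge = new feed + return, hence
R = M − F = 3391.3 − 757.0 = 2634.3 t/h
CL = 100·R/F = 100·2634.3/757.0 = 347.99 %

CL = 347.99 %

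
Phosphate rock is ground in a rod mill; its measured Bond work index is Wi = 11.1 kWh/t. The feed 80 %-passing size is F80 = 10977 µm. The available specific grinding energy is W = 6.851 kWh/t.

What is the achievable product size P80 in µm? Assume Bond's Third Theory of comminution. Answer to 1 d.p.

P80 = 196.9 µm

W = 10·Wi·(P80^(-½) − F80^(-½))
P80^(−½) = W/(10 Wi) + F80^(−½)
  = 6.8510/(10·11.1) + 1/√10977 = 0.061721 + 0.009545 = 0.071265
P80 = (1/0.071265)² = 14.0321² = 196.90 µm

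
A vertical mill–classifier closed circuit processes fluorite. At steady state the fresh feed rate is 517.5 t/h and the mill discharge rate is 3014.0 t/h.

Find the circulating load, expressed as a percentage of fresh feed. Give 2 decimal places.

CL = 482.42 %

Discharge = new feed + return, hence
R = M − F = 3014.0 − 517.5 = 2496.5 t/h
CL = 100·R/F = 100·2496.5/517.5 = 482.42 %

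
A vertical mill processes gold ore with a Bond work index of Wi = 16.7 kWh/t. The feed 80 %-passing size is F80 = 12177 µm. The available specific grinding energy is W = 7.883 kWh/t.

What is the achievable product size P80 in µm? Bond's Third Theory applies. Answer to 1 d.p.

W = 10 Wi (1/√P80 − 1/√F80)  [Bond]
⇒ 1/√P80 = W/(10 Wi) + 1/√F80
  = 7.8830/(10·16.7) + 1/√12177 = 0.047204 + 0.009062 = 0.056266
P80 = (1/0.056266)² = 17.7728² = 315.87 µm

P80 = 315.9 µm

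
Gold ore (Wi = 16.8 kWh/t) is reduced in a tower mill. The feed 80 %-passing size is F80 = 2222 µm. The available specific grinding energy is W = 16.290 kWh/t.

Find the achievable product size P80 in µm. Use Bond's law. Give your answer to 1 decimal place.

P80 = 71.6 µm

Bond: W = 10·Wi·(1/√P80 − 1/√F80)
⇒ 1/√P80 = W/(10·Wi) + 1/√F80
  = 16.2900/(10·16.8) + 1/√2222 = 0.096964 + 0.021214 = 0.118179
P80 = (1/0.118179)² = 8.4618² = 71.60 µm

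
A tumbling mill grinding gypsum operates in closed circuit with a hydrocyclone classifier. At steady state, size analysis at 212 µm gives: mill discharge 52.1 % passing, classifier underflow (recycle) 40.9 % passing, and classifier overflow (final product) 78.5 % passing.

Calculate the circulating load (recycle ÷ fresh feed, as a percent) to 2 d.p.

CL = 235.71 %

Two-product formula at 212 µm:
Fd + Rd = Ru + Fo ⇒ R/F = (o−d)/(d−u)
r = (78.5 − 52.1)/(52.1 − 40.9) = 26.4/11.2 = 2.3571
CL = 100·r = 235.71 %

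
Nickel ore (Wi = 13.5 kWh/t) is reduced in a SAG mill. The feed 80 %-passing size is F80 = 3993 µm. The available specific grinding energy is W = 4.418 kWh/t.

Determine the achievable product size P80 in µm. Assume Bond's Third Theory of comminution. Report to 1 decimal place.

P80 = 424.2 µm

Bond:  W = 10 Wi (1/√P − 1/√F)
⇒ 1/√P80 = W/(10·Wi) + 1/√F80
  = 4.4180/(10·13.5) + 1/√3993 = 0.032726 + 0.015825 = 0.048551
P80 = (1/0.048551)² = 20.5968² = 424.23 µm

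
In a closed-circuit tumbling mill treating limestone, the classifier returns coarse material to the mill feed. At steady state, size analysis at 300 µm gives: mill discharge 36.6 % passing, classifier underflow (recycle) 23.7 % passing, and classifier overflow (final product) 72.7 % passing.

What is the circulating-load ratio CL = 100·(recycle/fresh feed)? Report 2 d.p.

CL = 279.84 %

Let r = R/F. Size balance at 300 µm:
(1+r)·d = r·u + o ⇒ r = (o−d)/(d−u)
r = (72.7 − 36.6)/(36.6 − 23.7) = 36.1/12.9 = 2.7984
CL = 100·r = 279.84 %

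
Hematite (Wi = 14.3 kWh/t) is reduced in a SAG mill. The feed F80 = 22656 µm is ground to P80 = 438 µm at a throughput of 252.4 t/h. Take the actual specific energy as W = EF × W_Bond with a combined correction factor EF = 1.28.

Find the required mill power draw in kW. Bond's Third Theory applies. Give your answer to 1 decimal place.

P = 1900.6 kW

W = 10 Wi (P80^-0.5 − F80^-0.5)
W = 10·14.3·(1/√438 − 1/√22656) = 10·14.3·(0.041138) = 5.8828 kWh/t
W_actual = 1.28 × 5.8828 = 7.5299 kWh/t
P = W·T = 7.5299·252.4 = 1900.6 kW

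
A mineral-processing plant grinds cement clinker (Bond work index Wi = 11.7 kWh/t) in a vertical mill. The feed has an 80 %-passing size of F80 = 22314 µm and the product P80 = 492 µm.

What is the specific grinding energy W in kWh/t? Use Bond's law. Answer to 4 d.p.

W = 4.4915 kWh/t

W = 10·Wi·[P80^(−½) − F80^(−½)]
1/√492 = 0.045083;  1/√22314 = 0.006694
W = 10·11.7·(0.045083 − 0.006694) = 4.4915 kWh/t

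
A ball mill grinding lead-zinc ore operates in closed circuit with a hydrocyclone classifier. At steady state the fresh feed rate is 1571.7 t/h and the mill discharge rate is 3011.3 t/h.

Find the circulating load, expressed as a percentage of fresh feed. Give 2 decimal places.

Discharge = new feed + return, hence
R = M − F = 3011.3 − 1571.7 = 1439.6 t/h
CL = 100·R/F = 100·1439.6/1571.7 = 91.60 %

CL = 91.60 %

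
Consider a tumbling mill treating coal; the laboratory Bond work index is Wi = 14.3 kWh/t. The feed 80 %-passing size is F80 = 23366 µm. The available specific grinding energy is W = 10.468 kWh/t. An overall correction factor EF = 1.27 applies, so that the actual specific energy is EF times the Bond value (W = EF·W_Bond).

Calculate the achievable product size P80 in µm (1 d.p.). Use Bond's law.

P80 = 242.8 µm

W_Bond = 10·Wi·(1/√P₈₀ − 1/√F₈₀)
W_Bond = W / EF = 10.468 / 1.27 = 8.2425 kWh/t
⇒ 1/√P80 = W_Bond/(10·Wi) + 1/√F80
  = 8.2425/(10·14.3) + 1/√23366 = 0.057640 + 0.006542 = 0.064182
P80 = (1/0.064182)² = 15.5807² = 242.76 µm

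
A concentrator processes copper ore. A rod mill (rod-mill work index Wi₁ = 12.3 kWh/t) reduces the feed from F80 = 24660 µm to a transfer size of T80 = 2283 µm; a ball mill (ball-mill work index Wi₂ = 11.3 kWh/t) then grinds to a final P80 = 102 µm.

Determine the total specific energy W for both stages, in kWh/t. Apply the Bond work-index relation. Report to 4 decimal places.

W = 10.6147 kWh/t

W = 10 Wi (1/√P80 − 1/√F80)  [Bond]
Stage 1 (24660→2283 µm, Wi₁=12.3): W₁ = 10·12.3·(0.020929 − 0.006368) = 1.7910 kWh/t
Stage 2 (2283→102 µm, Wi₂=11.3): W₂ = 10·11.3·(0.099015 − 0.020929) = 8.8237 kWh/t
W = W₁ + W₂ = 1.7910 + 8.8237 = 10.6147 kWh/t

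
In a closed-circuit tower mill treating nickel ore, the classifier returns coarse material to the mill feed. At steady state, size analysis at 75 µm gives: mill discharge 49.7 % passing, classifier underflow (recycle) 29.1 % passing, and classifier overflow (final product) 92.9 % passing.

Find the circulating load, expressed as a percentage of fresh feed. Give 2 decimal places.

CL = 209.71 %

Balance %-passing 75 µm (r = R/F):
Fd + Rd = Ru + Fo ⇒ R/F = (o−d)/(d−u)
r = (92.9 − 49.7)/(49.7 − 29.1) = 43.2/20.6 = 2.0971
CL = 100·r = 209.71 %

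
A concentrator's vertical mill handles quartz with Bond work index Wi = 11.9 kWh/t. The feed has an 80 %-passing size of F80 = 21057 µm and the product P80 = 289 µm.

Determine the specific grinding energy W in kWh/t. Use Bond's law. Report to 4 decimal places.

W = 6.1799 kWh/t

W = 10 Wi (1/√P80 − 1/√F80)  [Bond]
1/√289 = 0.058824;  1/√21057 = 0.006891
W = 10·11.9·(0.058824 − 0.006891) = 6.1799 kWh/t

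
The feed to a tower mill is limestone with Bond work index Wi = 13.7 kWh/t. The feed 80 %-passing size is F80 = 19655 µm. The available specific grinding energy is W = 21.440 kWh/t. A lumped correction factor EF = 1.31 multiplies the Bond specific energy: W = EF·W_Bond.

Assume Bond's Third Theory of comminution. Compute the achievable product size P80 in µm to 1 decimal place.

P80 = 62.4 µm

W = 10 Wi (P80^-0.5 − F80^-0.5)
W_Bond = W / EF = 21.440 / 1.31 = 16.3664 kWh/t
⇒ 1/√P80 = W_Bond/(10·Wi) + 1/√F80
  = 16.3664/(10·13.7) + 1/√19655 = 0.119463 + 0.007133 = 0.126596
P80 = (1/0.126596)² = 7.8992² = 62.40 µm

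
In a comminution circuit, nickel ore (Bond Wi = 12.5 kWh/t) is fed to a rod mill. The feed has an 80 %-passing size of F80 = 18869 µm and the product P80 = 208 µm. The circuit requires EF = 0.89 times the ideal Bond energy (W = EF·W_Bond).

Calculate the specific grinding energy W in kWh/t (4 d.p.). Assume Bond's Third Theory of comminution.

W = 6.9039 kWh/t

W = 10·Wi·(P80^(-½) − F80^(-½))
1/√208 = 0.069338;  1/√18869 = 0.007280
W = 10·12.5·(0.069338 − 0.007280) = 7.7572 kWh/t
With EF = 0.89: W = 7.7572·0.89 = 6.9039 kWh/t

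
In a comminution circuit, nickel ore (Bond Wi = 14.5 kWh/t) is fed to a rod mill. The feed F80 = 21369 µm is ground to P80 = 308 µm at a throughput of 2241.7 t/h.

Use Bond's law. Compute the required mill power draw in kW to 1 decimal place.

W = 10 Wi (P80^-0.5 − F80^-0.5)
W = 10·14.5·(1/√308 − 1/√21369) = 10·14.5·(0.050139) = 7.2702 kWh/t
Mill draw = 7.2702 × 2241.7 = 16297.7 kW

P = 16297.7 kW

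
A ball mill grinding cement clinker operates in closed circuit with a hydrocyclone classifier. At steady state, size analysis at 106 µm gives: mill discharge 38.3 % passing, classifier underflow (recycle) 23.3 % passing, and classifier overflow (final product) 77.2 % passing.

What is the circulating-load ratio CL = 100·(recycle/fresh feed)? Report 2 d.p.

Classifier node, passing 106 µm:
Fd + Rd = Ru + Fo ⇒ R/F = (o−d)/(d−u)
r = (77.2 − 38.3)/(38.3 − 23.3) = 38.9/15.0 = 2.5933
CL = 100·r = 259.33 %

CL = 259.33 %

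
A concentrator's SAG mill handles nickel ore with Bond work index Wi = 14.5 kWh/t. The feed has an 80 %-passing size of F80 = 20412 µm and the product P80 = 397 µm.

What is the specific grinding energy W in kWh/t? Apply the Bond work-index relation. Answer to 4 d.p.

W = 10·Wi·[P80^(−½) − F80^(−½)]
1/√397 = 0.050189;  1/√20412 = 0.006999
W = 10·14.5·(0.050189 − 0.006999) = 6.2624 kWh/t

W = 6.2624 kWh/t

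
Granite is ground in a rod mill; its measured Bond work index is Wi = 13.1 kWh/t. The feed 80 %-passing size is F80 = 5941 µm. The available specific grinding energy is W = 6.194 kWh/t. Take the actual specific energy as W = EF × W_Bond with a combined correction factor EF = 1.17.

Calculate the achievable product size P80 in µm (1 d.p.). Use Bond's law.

Bond: W = 10·Wi·(1/√P80 − 1/√F80)
W_Bond = W / EF = 6.194 / 1.17 = 5.2940 kWh/t
⇒ 1/√P80 = W_Bond/(10 Wi) + 1/√F80
  = 5.2940/(10·13.1) + 1/√5941 = 0.040412 + 0.012974 = 0.053386
P80 = (1/0.053386)² = 18.7314² = 350.87 µm

P80 = 350.9 µm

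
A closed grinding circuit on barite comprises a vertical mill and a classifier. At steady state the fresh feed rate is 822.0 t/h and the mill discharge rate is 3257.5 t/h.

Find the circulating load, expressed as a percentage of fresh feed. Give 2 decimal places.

M = F + R at steady state, so:
R = M − F = 3257.5 − 822.0 = 2435.5 t/h
CL = 100·R/F = 100·2435.5/822.0 = 296.29 %

CL = 296.29 %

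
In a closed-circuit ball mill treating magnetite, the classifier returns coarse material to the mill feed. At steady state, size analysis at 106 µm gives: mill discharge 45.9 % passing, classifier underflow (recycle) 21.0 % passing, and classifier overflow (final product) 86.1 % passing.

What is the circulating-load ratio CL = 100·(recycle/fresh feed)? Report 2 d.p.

Classifier node, passing 106 µm:
(1+r)·d = r·u + o ⇒ r = (o−d)/(d−u)
r = (86.1 − 45.9)/(45.9 − 21.0) = 40.2/24.9 = 1.6145
CL = 100·r = 161.45 %

CL = 161.45 %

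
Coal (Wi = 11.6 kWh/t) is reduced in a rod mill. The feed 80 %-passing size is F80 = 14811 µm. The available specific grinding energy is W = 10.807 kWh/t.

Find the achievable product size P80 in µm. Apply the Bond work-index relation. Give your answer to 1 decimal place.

W_Bond = 10·Wi·(1/√P₈₀ − 1/√F₈₀)
⇒ 1/√P80 = W/(10·Wi) + 1/√F80
  = 10.8070/(10·11.6) + 1/√14811 = 0.093164 + 0.008217 = 0.101381
P80 = (1/0.101381)² = 9.8638² = 97.29 µm

P80 = 97.3 µm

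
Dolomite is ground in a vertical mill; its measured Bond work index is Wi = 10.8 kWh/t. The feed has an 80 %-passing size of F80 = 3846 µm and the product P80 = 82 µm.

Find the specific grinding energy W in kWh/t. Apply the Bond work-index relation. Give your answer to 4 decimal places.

W = 10.1851 kWh/t

W = 10·Wi·[P80^(−½) − F80^(−½)]
1/√82 = 0.110432;  1/√3846 = 0.016125
W = 10·10.8·(0.110432 − 0.016125) = 10.1851 kWh/t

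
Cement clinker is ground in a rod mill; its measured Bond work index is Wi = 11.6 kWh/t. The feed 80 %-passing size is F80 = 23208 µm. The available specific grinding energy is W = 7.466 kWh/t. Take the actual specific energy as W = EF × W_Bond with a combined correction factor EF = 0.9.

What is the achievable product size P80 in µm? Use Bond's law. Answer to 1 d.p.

W_Bond = 10·Wi·(1/√P₈₀ − 1/√F₈₀)
W_Bond = W / EF = 7.466 / 0.9 = 8.2956 kWh/t
1/√P80 = 1/√F80 + W_Bond/(10·Wi)
  = 8.2956/(10·11.6) + 1/√23208 = 0.071513 + 0.006564 = 0.078078
P80 = (1/0.078078)² = 12.8078² = 164.04 µm

P80 = 164.0 µm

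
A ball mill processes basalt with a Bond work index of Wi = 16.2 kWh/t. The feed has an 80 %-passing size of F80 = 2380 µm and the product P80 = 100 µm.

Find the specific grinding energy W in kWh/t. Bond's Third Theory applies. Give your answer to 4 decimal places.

W_Bond = 10·Wi·(1/√P₈₀ − 1/√F₈₀)
1/√100 = 0.100000;  1/√2380 = 0.020498
W = 10·16.2·(0.100000 − 0.020498) = 12.8793 kWh/t

W = 12.8793 kWh/t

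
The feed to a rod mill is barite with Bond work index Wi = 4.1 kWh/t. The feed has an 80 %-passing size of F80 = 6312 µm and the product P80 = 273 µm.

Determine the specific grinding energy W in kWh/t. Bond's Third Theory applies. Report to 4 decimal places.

Bond: W = 10·Wi·(1/√P80 − 1/√F80)
1/√273 = 0.060523;  1/√6312 = 0.012587
W = 10·4.1·(0.060523 − 0.012587) = 1.9654 kWh/t

W = 1.9654 kWh/t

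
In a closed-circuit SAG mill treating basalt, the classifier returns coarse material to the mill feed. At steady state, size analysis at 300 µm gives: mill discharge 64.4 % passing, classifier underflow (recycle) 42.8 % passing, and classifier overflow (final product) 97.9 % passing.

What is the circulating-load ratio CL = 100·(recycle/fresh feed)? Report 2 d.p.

Two-product formula at 300 µm:
r = (o − d)/(d − u)
r = (97.9 − 64.4)/(64.4 − 42.8) = 33.5/21.6 = 1.5509
CL = 100·r = 155.09 %

CL = 155.09 %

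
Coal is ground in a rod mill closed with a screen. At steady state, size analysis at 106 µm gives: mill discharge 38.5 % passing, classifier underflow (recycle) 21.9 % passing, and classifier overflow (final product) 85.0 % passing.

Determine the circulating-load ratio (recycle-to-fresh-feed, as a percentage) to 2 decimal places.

CL = 280.12 %

Mass balance on the −106 µm fraction:
(1+r)d = ru + o → r = (o−d)/(d−u)
r = (85.0 − 38.5)/(38.5 − 21.9) = 46.5/16.6 = 2.8012
CL = 100·r = 280.12 %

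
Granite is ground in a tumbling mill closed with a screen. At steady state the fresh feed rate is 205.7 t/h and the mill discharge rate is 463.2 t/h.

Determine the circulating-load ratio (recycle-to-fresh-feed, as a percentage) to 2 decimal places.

Mill node: discharge = fresh + recycle.
R = M − F = 463.2 − 205.7 = 257.5 t/h
CL = 100·R/F = 100·257.5/205.7 = 125.18 %

CL = 125.18 %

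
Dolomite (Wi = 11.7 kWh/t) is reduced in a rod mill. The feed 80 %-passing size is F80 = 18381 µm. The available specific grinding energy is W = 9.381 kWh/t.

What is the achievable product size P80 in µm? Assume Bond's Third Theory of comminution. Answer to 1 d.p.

P80 = 130.4 µm

W = 10 Wi (1/√P80 − 1/√F80)  [Bond]
⇒ 1/√P80 = W/(10 Wi) + 1/√F80
  = 9.3810/(10·11.7) + 1/√18381 = 0.080179 + 0.007376 = 0.087555
P80 = (1/0.087555)² = 11.4213² = 130.45 µm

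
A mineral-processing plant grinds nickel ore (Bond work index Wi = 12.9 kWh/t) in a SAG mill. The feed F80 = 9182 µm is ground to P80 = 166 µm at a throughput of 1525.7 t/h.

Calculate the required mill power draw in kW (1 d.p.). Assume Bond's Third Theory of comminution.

P = 13221.9 kW

W = 10 Wi (P80^-0.5 − F80^-0.5)
W = 10·12.9·(1/√166 − 1/√9182) = 10·12.9·(0.067179) = 8.6661 kWh/t
P_mill = W·ṁ = 8.6661·1525.7 = 13221.9 kW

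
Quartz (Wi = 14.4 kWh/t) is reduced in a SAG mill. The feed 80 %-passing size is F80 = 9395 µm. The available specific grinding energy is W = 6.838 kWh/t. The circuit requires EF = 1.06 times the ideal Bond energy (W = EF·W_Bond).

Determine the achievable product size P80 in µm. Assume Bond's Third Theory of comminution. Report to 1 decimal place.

P80 = 329.2 µm

W_Bond = 10·Wi·(1/√P₈₀ − 1/√F₈₀)
W_Bond = W / EF = 6.838 / 1.06 = 6.4509 kWh/t
P80^-0.5 = F80^-0.5 + W_Bond/(10 Wi)
  = 6.4509/(10·14.4) + 1/√9395 = 0.044798 + 0.010317 = 0.055115
P80 = (1/0.055115)² = 18.1438² = 329.20 µm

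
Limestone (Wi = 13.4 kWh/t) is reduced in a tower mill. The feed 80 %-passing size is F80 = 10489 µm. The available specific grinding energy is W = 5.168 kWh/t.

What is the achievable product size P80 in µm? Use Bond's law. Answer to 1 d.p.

P80 = 428.1 µm

Bond:  W = 10 Wi (1/√P − 1/√F)
⇒ 1/√P80 = W/(10 Wi) + 1/√F80
  = 5.1680/(10·13.4) + 1/√10489 = 0.038567 + 0.009764 = 0.048331
P80 = (1/0.048331)² = 20.6905² = 428.10 µm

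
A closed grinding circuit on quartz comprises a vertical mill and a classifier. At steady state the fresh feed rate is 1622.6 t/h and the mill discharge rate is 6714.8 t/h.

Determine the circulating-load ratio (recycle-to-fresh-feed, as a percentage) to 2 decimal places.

Steady state: M = F + R.
R = M − F = 6714.8 − 1622.6 = 5092.2 t/h
CL = 100·R/F = 100·5092.2/1622.6 = 313.83 %

CL = 313.83 %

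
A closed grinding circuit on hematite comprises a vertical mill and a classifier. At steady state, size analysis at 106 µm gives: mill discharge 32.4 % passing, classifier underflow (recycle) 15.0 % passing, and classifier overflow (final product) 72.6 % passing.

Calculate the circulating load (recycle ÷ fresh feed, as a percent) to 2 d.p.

CL = 231.03 %

Let r = R/F. Size balance at 106 µm:
(1+r)d = ru + o → r = (o−d)/(d−u)
r = (72.6 − 32.4)/(32.4 − 15.0) = 40.2/17.4 = 2.3103
CL = 100·r = 231.03 %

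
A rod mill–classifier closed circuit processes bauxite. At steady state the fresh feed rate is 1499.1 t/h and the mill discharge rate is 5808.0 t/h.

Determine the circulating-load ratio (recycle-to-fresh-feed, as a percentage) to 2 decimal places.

Discharge = new feed + return, hence
R = M − F = 5808.0 − 1499.1 = 4308.9 t/h
CL = 100·R/F = 100·4308.9/1499.1 = 287.43 %

CL = 287.43 %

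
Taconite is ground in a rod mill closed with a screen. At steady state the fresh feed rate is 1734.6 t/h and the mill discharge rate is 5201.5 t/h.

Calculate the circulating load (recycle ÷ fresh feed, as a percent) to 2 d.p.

CL = 199.87 %

Discharge = new feed + return, hence
R = M − F = 5201.5 − 1734.6 = 3466.9 t/h
CL = 100·R/F = 100·3466.9/1734.6 = 199.87 %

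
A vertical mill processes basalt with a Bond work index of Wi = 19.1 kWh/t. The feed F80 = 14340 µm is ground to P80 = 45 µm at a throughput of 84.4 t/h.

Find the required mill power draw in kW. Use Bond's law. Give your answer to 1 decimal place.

P = 2268.5 kW

Bond: W = 10·Wi·(1/√P80 − 1/√F80)
W = 10·19.1·(1/√45 − 1/√14340) = 10·19.1·(0.140720) = 26.8776 kWh/t
P_mill = W·ṁ = 26.8776·84.4 = 2268.5 kW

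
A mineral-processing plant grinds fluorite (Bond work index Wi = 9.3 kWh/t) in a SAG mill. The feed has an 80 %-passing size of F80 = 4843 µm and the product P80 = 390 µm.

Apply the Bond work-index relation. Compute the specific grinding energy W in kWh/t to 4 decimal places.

W = 10 Wi / √P80 − 10 Wi / √F80
1/√390 = 0.050637;  1/√4843 = 0.014370
W = 10·9.3·(0.050637 − 0.014370) = 3.3729 kWh/t

W = 3.3729 kWh/t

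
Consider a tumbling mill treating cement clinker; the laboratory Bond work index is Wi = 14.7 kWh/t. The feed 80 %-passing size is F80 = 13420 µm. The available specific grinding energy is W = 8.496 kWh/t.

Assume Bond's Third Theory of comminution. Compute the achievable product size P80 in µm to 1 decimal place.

P80 = 226.6 µm

W = 10·Wi·(P80^(-½) − F80^(-½))
⇒ 1/√P80 = W/(10·Wi) + 1/√F80
  = 8.4960/(10·14.7) + 1/√13420 = 0.057796 + 0.008632 = 0.066428
P80 = (1/0.066428)² = 15.0539² = 226.62 µm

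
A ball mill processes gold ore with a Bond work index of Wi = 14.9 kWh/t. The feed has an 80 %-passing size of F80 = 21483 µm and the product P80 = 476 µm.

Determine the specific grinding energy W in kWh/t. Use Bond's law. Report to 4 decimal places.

W = 10 Wi / √P80 − 10 Wi / √F80
1/√476 = 0.045835;  1/√21483 = 0.006823
W = 10·14.9·(0.045835 − 0.006823) = 5.8128 kWh/t

W = 5.8128 kWh/t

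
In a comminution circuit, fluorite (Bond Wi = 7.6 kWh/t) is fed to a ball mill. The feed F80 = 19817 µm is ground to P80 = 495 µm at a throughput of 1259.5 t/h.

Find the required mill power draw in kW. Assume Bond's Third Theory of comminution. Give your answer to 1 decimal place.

P = 3622.4 kW

W = 10·Wi·(P80^(-½) − F80^(-½))
W = 10·7.6·(1/√495 − 1/√19817) = 10·7.6·(0.037843) = 2.8761 kWh/t
P_mill = W·ṁ = 2.8761·1259.5 = 3622.4 kW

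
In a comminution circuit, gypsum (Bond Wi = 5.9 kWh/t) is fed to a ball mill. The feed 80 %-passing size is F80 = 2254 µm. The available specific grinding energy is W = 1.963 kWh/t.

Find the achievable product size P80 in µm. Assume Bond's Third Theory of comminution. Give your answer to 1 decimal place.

P80 = 338.7 µm

W = 10 Wi (1/√P80 − 1/√F80)  [Bond]
P80^-0.5 = F80^-0.5 + W/(10 Wi)
  = 1.9630/(10·5.9) + 1/√2254 = 0.033271 + 0.021063 = 0.054334
P80 = (1/0.054334)² = 18.4046² = 338.73 µm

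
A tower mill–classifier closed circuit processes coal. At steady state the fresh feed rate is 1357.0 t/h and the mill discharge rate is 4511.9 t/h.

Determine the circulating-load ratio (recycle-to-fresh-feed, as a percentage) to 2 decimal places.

CL = 232.49 %

Discharge = new feed + return, hence
R = M − F = 4511.9 − 1357.0 = 3154.9 t/h
CL = 100·R/F = 100·3154.9/1357.0 = 232.49 %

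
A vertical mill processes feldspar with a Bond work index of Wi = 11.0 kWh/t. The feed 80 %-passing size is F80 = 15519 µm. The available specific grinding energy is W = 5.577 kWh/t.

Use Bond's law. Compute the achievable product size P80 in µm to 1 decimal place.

P80 = 289.9 µm

W = 10·Wi·(P80^(-½) − F80^(-½))
1/√P80 = 1/√F80 + W/(10·Wi)
  = 5.5770/(10·11.0) + 1/√15519 = 0.050700 + 0.008027 = 0.058727
P80 = (1/0.058727)² = 17.0279² = 289.95 µm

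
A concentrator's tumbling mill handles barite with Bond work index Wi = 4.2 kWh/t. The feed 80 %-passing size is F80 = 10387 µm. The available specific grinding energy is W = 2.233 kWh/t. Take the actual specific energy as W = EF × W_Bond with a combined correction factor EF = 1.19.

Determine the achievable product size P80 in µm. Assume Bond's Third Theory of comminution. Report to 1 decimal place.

P80 = 336.8 µm

Bond:  W = 10 Wi (1/√P − 1/√F)
W_Bond = W / EF = 2.233 / 1.19 = 1.8765 kWh/t
⇒ 1/√P80 = W_Bond/(10 Wi) + 1/√F80
  = 1.8765/(10·4.2) + 1/√10387 = 0.044678 + 0.009812 = 0.054490
P80 = (1/0.054490)² = 18.3521² = 336.80 µm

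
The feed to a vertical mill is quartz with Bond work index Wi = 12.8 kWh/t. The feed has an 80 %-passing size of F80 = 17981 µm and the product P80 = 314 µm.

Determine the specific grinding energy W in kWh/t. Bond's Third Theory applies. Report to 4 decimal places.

W = 6.2689 kWh/t

W = 10 Wi / √P80 − 10 Wi / √F80
1/√314 = 0.056433;  1/√17981 = 0.007457
W = 10·12.8·(0.056433 − 0.007457) = 6.2689 kWh/t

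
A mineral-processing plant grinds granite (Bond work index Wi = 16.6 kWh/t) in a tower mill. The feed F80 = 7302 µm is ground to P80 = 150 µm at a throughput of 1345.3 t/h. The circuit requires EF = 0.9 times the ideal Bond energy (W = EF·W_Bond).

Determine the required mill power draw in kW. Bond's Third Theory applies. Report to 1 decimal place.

W_Bond = 10·Wi·(1/√P₈₀ − 1/√F₈₀)
W = 10·16.6·(1/√150 − 1/√7302) = 10·16.6·(0.069947) = 11.6112 kWh/t
Apply correction: 11.6112 × 0.9 = 10.4501 kWh/t
P_mill = W·ṁ = 10.4501·1345.3 = 14058.5 kW

P = 14058.5 kW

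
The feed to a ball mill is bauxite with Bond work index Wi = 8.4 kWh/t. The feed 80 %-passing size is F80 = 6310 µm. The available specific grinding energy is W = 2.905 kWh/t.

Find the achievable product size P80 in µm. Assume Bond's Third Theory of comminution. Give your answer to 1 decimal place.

P80 = 449.4 µm

W = 10 Wi (1/√P80 − 1/√F80)  [Bond]
⇒ 1/√P80 = W/(10·Wi) + 1/√F80
  = 2.9050/(10·8.4) + 1/√6310 = 0.034583 + 0.012589 = 0.047172
P80 = (1/0.047172)² = 21.1989² = 449.40 µm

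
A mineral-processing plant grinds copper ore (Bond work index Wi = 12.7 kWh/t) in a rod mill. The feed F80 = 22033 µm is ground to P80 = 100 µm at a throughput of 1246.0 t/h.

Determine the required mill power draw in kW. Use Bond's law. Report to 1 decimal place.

P = 14758.1 kW

W = 10 Wi (P80^-0.5 − F80^-0.5)
W = 10·12.7·(1/√100 − 1/√22033) = 10·12.7·(0.093263) = 11.8444 kWh/t
Mill draw = 11.8444 × 1246.0 = 14758.1 kW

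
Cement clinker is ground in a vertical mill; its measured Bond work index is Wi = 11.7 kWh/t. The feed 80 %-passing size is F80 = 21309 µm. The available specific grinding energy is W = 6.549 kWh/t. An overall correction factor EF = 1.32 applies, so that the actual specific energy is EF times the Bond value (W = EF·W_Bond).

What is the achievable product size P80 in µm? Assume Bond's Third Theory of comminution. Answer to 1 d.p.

P80 = 412.2 µm

W = 10·Wi·(P80^(-½) − F80^(-½))
W_Bond = W / EF = 6.549 / 1.32 = 4.9614 kWh/t
P80^(−½) = W_Bond/(10 Wi) + F80^(−½)
  = 4.9614/(10·11.7) + 1/√21309 = 0.042405 + 0.006850 = 0.049255
P80 = (1/0.049255)² = 20.3024² = 412.19 µm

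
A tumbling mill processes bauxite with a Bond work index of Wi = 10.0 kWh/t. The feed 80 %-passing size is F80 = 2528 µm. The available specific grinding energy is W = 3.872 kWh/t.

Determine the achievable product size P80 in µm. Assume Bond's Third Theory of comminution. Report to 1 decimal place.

P80 = 291.1 µm

W = 10·Wi·[P80^(−½) − F80^(−½)]
⇒ 1/√P80 = W/(10 Wi) + 1/√F80
  = 3.8720/(10·10.0) + 1/√2528 = 0.038720 + 0.019889 = 0.058609
P80 = (1/0.058609)² = 17.0622² = 291.12 µm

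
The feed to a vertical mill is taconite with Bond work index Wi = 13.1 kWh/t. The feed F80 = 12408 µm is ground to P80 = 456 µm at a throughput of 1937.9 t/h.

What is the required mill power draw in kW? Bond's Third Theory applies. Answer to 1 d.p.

P = 9609.3 kW

W_Bond = 10·Wi·(1/√P₈₀ − 1/√F₈₀)
W = 10·13.1·(1/√456 − 1/√12408) = 10·13.1·(0.037852) = 4.9586 kWh/t
Mill draw = 4.9586 × 1937.9 = 9609.3 kW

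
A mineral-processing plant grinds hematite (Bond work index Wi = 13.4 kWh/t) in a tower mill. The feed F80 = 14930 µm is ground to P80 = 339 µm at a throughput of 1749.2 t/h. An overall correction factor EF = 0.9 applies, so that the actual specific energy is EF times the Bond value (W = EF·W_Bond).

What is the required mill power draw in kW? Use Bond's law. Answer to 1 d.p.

P = 9731.0 kW

W = 10·Wi·[P80^(−½) − F80^(−½)]
W = 10·13.4·(1/√339 − 1/√14930) = 10·13.4·(0.046128) = 6.1812 kWh/t
With EF = 0.9: W = 6.1812·0.9 = 5.5631 kWh/t
P_mill = W·ṁ = 5.5631·1749.2 = 9731.0 kW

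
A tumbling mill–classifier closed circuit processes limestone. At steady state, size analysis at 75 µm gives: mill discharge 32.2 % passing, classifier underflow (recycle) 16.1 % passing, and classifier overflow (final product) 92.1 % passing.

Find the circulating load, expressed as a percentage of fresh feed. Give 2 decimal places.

CL = 372.05 %

Two-product formula at 75 µm:
Fd + Rd = Ru + Fo ⇒ R/F = (o−d)/(d−u)
r = (92.1 − 32.2)/(32.2 − 16.1) = 59.9/16.1 = 3.7205
CL = 100·r = 372.05 %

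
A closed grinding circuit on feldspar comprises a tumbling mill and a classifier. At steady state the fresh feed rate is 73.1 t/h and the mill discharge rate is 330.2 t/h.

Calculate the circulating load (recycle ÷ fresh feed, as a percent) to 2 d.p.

CL = 351.71 %

Discharge = new feed + return, hence
R = M − F = 330.2 − 73.1 = 257.1 t/h
CL = 100·R/F = 100·257.1/73.1 = 351.71 %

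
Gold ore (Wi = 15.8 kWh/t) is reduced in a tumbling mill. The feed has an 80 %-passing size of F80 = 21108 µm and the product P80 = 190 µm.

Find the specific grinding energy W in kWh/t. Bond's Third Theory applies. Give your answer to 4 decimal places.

W = 10 Wi / √P80 − 10 Wi / √F80
1/√190 = 0.072548;  1/√21108 = 0.006883
W = 10·15.8·(0.072548 − 0.006883) = 10.3750 kWh/t

W = 10.3750 kWh/t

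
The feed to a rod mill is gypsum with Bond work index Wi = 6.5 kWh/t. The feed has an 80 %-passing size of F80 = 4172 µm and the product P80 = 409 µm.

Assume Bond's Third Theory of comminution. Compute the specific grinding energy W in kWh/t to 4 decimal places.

W = 2.2077 kWh/t

W = 10·Wi·(P80^(-½) − F80^(-½))
1/√409 = 0.049447;  1/√4172 = 0.015482
W = 10·6.5·(0.049447 − 0.015482) = 2.2077 kWh/t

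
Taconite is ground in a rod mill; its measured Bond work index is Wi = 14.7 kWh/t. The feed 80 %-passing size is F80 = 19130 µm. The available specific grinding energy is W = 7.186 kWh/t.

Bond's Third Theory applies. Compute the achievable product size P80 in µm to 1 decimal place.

P80 = 317.6 µm

W = 10 Wi (P80^-0.5 − F80^-0.5)
1/√P80 = 1/√F80 + W/(10·Wi)
  = 7.1860/(10·14.7) + 1/√19130 = 0.048884 + 0.007230 = 0.056114
P80 = (1/0.056114)² = 17.8207² = 317.58 µm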